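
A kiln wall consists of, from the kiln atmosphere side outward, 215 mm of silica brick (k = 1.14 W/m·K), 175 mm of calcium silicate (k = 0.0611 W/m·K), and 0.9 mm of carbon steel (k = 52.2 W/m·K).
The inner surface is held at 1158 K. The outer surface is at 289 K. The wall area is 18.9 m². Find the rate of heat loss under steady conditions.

Q ≈ 5380 W

Model the wall as resistances in series:
R_silica brick = L/(kA) = 0.215/(1.14×18.9) = 0.009979 K/W
R_calcium silicate = L/(kA) = 0.175/(0.0611×18.9) = 0.1515 K/W
R_carbon steel = L/(kA) = 0.0009/(52.2×18.9) = 9.122×10^-7 K/W
R_total = 0.1615 K/W
Q = ΔT / R_total = 869 / 0.1615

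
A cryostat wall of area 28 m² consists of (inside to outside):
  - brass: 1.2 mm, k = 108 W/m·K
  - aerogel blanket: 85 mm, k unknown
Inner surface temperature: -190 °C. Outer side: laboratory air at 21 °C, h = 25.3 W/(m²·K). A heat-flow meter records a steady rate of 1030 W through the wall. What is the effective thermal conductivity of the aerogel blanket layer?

Series thermal resistances:
R_brass = L/(kA) = 0.0012/(108×28) = 3.968×10^-7 K/W
R_outer film = 1/(h_o·A) = 1/(25.3×28) = 0.001412 K/W
Sum of known resistances R_other = 0.001412 K/W
Total R = ΔT/Q = 211/1030 = 0.2049 K/W
R_aerogel blanket = R_total − R_other = 0.2034 K/W
k = L/(R·A) = 0.085/(0.2034×28)

k ≈ 0.0149 W/(m·K)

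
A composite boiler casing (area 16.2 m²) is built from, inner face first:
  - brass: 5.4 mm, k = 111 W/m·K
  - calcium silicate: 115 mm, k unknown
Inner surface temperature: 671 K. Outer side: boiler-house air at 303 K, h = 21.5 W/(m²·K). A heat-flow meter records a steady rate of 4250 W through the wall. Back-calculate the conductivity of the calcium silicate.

k ≈ 0.0848 W/(m·K)

Series thermal resistances:
R_brass = L/(kA) = 0.0054/(111×16.2) = 3.003×10^-6 K/W
R_outer film = 1/(h_o·A) = 1/(21.5×16.2) = 0.002871 K/W
Sum of known resistances R_other = 0.002874 K/W
Total R = ΔT/Q = 368/4250 = 0.08659 K/W
R_calcium silicate = R_total − R_other = 0.08371 K/W
k = L/(R·A) = 0.115/(0.08371×16.2)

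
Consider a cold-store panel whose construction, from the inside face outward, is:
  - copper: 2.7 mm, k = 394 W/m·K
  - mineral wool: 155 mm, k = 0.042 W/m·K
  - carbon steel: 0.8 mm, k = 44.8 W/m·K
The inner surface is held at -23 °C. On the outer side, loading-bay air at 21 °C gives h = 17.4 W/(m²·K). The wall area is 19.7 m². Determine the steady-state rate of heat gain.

Q ≈ 231 W

Thermal resistances in series:
R_copper = L/(kA) = 0.0027/(394×19.7) = 3.479×10^-7 K/W
R_mineral wool = L/(kA) = 0.155/(0.042×19.7) = 0.1873 K/W
R_carbon steel = L/(kA) = 0.0008/(44.8×19.7) = 9.065×10^-7 K/W
R_outer film = 1/(h_o·A) = 1/(17.4×19.7) = 0.002917 K/W
R_total = 0.1903 K/W
Q = ΔT / R_total = 44 / 0.1903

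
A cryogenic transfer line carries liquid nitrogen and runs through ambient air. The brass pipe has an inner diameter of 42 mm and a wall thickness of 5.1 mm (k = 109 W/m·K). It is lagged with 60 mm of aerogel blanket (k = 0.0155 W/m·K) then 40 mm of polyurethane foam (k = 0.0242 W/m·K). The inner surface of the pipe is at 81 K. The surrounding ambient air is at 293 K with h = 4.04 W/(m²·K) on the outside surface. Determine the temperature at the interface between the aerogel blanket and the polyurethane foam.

Treating each annulus and film as a series resistance:
R_brass pipe wall = ln(26.1/21)/(2π×109×1) = 3.175×10^-4 K/W
R_aerogel blanket = ln(86.1/26.1)/(2π×0.0155×1) = 12.26 K/W
R_polyurethane foam = ln(126.1/86.1)/(2π×0.0242×1) = 2.509 K/W
R_outer film = 1/(h_o·2πr_oL) = 1/(4.04×2π×0.1261×1) = 0.3124 K/W
R_total = 15.08 K/W
Q = ΔT/R_total = 212/15.08
Q = 14.1 W/m
T_interface = T_inner + Q·ΣR(inner→interface) = 81 + 14.1×12.26

T ≈ 253 K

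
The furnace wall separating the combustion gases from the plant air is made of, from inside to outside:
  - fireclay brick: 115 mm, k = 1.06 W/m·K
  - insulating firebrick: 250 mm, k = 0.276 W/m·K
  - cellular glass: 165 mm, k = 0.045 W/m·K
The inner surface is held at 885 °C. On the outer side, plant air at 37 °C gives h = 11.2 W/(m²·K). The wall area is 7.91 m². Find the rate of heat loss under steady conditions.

Q ≈ 1410 W

Series thermal resistances:
R_fireclay brick = L/(kA) = 0.115/(1.06×7.91) = 0.01372 K/W
R_insulating firebrick = L/(kA) = 0.25/(0.276×7.91) = 0.1145 K/W
R_cellular glass = L/(kA) = 0.165/(0.045×7.91) = 0.4635 K/W
R_outer film = 1/(h_o·A) = 1/(11.2×7.91) = 0.01129 K/W
R_total = 0.6031 K/W
Q = ΔT / R_total = 848 / 0.6031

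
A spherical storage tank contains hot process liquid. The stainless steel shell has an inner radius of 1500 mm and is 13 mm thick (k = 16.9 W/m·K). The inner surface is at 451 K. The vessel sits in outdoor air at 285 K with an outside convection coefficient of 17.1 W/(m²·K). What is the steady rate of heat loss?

Radial (spherical) resistances in series:
R_stainless steel shell = (1/1.5 − 1/1.513)/(4π×16.9) = 2.697×10^-5 K/W
R_outer film = 1/(h·4πr_o²) = 1/(17.1×4π×1.513²) = 0.002033 K/W
R_total = 0.00206 K/W
Q = ΔT/R_total = 166/0.00206

Q ≈ 80600 W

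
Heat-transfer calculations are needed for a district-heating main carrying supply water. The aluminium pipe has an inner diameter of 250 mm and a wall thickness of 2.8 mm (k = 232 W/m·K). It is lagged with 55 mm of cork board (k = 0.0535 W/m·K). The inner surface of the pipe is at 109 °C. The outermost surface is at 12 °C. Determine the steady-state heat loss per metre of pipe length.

For a radial system each layer contributes R = ln(r_out/r_in)/(2πkL); films add R = 1/(hA).
R_aluminium pipe wall = ln(127.8/125)/(2π×232×1) = 1.52×10^-5 K/W
R_cork board = ln(182.8/127.8)/(2π×0.0535×1) = 1.065 K/W
R_total = 1.065 K/W
Q = ΔT/R_total = 97/1.065

q′ ≈ 91.1 W/m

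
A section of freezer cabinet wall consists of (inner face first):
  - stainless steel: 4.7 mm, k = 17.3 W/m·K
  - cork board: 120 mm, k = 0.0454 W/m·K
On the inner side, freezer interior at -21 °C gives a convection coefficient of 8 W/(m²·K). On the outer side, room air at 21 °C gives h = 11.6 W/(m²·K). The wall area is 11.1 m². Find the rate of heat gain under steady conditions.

Treating each layer as a thermal resistance in series:
R_inner film = 1/(h_i·A) = 1/(8×11.1) = 0.01126 K/W
R_stainless steel = L/(kA) = 0.0047/(17.3×11.1) = 2.448×10^-5 K/W
R_cork board = L/(kA) = 0.12/(0.0454×11.1) = 0.2381 K/W
R_outer film = 1/(h_o·A) = 1/(11.6×11.1) = 0.007766 K/W
R_total = 0.2572 K/W
Q = ΔT / R_total = 42 / 0.2572

Q ≈ 163 W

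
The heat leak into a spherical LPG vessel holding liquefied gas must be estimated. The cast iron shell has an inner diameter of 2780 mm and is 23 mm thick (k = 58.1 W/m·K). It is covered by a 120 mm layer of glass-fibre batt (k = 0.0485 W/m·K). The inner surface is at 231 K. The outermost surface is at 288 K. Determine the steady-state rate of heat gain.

For a spherical shell R = (1/r₁ − 1/r₂)/(4πk); film R = 1/(h·4πr²). In series:
R_cast iron shell = (1/1.39 − 1/1.413)/(4π×58.1) = 1.604×10^-5 K/W
R_glass-fibre batt = (1/1.413 − 1/1.533)/(4π×0.0485) = 0.0909 K/W
R_total = 0.09091 K/W
Q = ΔT/R_total = 57/0.09091

Q ≈ 627 W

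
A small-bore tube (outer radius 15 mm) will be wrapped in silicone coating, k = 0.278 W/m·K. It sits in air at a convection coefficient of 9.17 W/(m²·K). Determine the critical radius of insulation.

For a cylinder r_cr = k/h = 0.278/9.17
r_cr = 30.3 mm; since the bare radius (15 mm) is below r_cr, adding a thin layer of insulation will *increase* heat loss.

r_cr ≈ 30.3 mm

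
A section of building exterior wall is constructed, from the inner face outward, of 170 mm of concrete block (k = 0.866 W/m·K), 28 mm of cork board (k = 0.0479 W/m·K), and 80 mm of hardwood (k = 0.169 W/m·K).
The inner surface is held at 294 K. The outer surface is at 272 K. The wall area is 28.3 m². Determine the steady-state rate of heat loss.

Model the wall as resistances in series:
R_concrete block = L/(kA) = 0.17/(0.866×28.3) = 0.006937 K/W
R_cork board = L/(kA) = 0.028/(0.0479×28.3) = 0.02066 K/W
R_hardwood = L/(kA) = 0.08/(0.169×28.3) = 0.01673 K/W
R_total = 0.04432 K/W
Q = ΔT / R_total = 22 / 0.04432

Q ≈ 496 W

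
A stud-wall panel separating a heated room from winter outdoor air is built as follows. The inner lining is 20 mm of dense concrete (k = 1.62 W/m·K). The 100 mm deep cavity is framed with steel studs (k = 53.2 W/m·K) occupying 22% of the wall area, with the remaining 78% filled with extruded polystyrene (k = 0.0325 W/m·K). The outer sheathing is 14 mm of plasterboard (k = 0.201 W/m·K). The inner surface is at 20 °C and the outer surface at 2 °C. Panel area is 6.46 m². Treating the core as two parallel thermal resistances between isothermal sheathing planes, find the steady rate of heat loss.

Sheathing layers in series; stud and cavity paths in parallel between them.
R_inner = 0.02/(1.62×6.46) = 0.001911 K/W
R_stud  = 0.1/(53.2×0.22×6.46) = 0.001323 K/W
R_cav   = 0.1/(0.0325×0.78×6.46) = 0.6106 K/W
1/R_core = 1/R_stud + 1/R_cav → R_core = 0.00132 K/W
R_outer = 0.014/(0.201×6.46) = 0.01078 K/W
R_total = 0.01401 K/W
Q = ΔT/R_total = 18/0.01401

Q ≈ 1280 W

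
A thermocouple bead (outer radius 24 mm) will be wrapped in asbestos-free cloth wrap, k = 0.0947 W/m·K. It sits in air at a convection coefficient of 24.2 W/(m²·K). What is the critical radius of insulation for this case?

r_cr ≈ 7.83 mm

For a sphere r_cr = 2k/h = 2×0.0947/24.2
r_cr = 7.83 mm; since the bare radius (24 mm) is above r_cr, any added insulation will reduce heat loss.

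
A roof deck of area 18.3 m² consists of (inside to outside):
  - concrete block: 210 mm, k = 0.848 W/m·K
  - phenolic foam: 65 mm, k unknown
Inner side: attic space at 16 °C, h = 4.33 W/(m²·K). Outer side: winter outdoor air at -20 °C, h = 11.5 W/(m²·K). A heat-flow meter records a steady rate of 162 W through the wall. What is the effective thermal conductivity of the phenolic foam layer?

Treating each layer as a thermal resistance in series:
R_inner film = 1/(h_i·A) = 1/(4.33×18.3) = 0.01262 K/W
R_concrete block = L/(kA) = 0.21/(0.848×18.3) = 0.01353 K/W
R_outer film = 1/(h_o·A) = 1/(11.5×18.3) = 0.004752 K/W
Sum of known resistances R_other = 0.0309 K/W
Total R = ΔT/Q = 36/162 = 0.2222 K/W
R_phenolic foam = R_total − R_other = 0.1913 K/W
k = L/(R·A) = 0.065/(0.1913×18.3)

k ≈ 0.0186 W/(m·K)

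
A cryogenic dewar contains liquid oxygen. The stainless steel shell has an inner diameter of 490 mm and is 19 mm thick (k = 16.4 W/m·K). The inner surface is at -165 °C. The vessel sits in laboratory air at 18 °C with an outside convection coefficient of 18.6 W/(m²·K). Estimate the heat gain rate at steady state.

Radial (spherical) resistances in series:
R_stainless steel shell = (1/0.245 − 1/0.264)/(4π×16.4) = 0.001425 K/W
R_outer film = 1/(h·4πr_o²) = 1/(18.6×4π×0.264²) = 0.06139 K/W
R_total = 0.06281 K/W
Q = ΔT/R_total = 183/0.06281

Q ≈ 2910 W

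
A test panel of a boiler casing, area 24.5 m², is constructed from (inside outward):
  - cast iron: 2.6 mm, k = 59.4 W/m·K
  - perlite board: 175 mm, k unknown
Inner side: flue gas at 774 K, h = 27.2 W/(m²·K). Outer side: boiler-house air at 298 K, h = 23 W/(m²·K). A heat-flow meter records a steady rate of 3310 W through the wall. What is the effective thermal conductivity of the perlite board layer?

Model the wall as resistances in series:
R_inner film = 1/(h_i·A) = 1/(27.2×24.5) = 0.001501 K/W
R_cast iron = L/(kA) = 0.0026/(59.4×24.5) = 1.787×10^-6 K/W
R_outer film = 1/(h_o·A) = 1/(23×24.5) = 0.001775 K/W
Sum of known resistances R_other = 0.003277 K/W
Total R = ΔT/Q = 476/3310 = 0.1438 K/W
R_perlite board = R_total − R_other = 0.1405 K/W
k = L/(R·A) = 0.175/(0.1405×24.5)

k ≈ 0.0508 W/(m·K)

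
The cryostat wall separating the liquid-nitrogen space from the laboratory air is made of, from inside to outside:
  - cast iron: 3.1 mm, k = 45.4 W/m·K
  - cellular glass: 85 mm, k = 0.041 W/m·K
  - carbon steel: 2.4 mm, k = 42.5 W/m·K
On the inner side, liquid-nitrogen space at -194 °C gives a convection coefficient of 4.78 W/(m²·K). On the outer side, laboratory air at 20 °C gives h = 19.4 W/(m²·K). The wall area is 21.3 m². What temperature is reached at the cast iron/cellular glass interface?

T ≈ -175 °C

Thermal resistances in series:
R_inner film = 1/(h_i·A) = 1/(4.78×21.3) = 0.009822 K/W
R_cast iron = L/(kA) = 0.0031/(45.4×21.3) = 3.206×10^-6 K/W
R_cellular glass = L/(kA) = 0.085/(0.041×21.3) = 0.09733 K/W
R_carbon steel = L/(kA) = 0.0024/(42.5×21.3) = 2.651×10^-6 K/W
R_outer film = 1/(h_o·A) = 1/(19.4×21.3) = 0.00242 K/W
R_total = 0.1096 K/W;  Q = ΔT/R_total = 214/0.1096 = 1953 W
T_interface = T_inner + Q·ΣR(inner→interface) = -194 + 1950×0.009825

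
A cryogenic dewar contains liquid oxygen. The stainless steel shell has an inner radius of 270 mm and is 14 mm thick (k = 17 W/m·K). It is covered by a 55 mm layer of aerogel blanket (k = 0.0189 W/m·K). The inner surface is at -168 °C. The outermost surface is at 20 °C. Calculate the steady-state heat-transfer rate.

For a spherical shell R = (1/r₁ − 1/r₂)/(4πk); film R = 1/(h·4πr²). In series:
R_stainless steel shell = (1/0.27 − 1/0.284)/(4π×17) = 8.546×10^-4 K/W
R_aerogel blanket = (1/0.284 − 1/0.339)/(4π×0.0189) = 2.405 K/W
R_total = 2.406 K/W
Q = ΔT/R_total = 188/2.406

Q ≈ 78.1 W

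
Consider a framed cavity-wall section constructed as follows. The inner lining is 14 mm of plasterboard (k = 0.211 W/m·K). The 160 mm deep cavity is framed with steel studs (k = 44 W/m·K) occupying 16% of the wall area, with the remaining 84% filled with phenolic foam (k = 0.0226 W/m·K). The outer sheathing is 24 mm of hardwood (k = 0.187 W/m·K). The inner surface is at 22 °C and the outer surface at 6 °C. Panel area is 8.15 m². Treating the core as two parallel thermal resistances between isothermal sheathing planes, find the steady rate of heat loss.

Q ≈ 600 W

Sheathing layers in series; stud and cavity paths in parallel between them.
R_inner = 0.014/(0.211×8.15) = 0.008141 K/W
R_stud  = 0.16/(44×0.16×8.15) = 0.002789 K/W
R_cav   = 0.16/(0.0226×0.84×8.15) = 1.034 K/W
1/R_core = 1/R_stud + 1/R_cav → R_core = 0.002781 K/W
R_outer = 0.024/(0.187×8.15) = 0.01575 K/W
R_total = 0.02667 K/W
Q = ΔT/R_total = 16/0.02667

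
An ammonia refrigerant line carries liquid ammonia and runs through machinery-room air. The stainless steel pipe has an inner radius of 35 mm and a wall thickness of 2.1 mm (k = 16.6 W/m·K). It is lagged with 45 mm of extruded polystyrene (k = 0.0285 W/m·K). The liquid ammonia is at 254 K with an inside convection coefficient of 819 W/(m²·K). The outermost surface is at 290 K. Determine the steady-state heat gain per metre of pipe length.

Cylindrical conduction, so R = ln(r₂/r₁)/(2πkL) per layer, in series:
R_inner film = 1/(h_i·2πr₁L) = 1/(819×2π×0.035×1) = 0.005552 K/W
R_stainless steel pipe wall = ln(37.1/35)/(2π×16.6×1) = 5.587×10^-4 K/W
R_extruded polystyrene = ln(82.1/37.1)/(2π×0.0285×1) = 4.436 K/W
R_total = 4.442 K/W
Q = ΔT/R_total = 36/4.442

q′ ≈ 8.1 W/m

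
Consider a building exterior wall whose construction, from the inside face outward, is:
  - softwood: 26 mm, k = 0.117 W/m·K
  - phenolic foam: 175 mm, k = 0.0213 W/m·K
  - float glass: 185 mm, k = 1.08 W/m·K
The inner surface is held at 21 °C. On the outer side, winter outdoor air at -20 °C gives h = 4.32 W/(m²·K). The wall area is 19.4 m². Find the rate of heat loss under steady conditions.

Q ≈ 90 W

Series thermal resistances:
R_softwood = L/(kA) = 0.026/(0.117×19.4) = 0.01145 K/W
R_phenolic foam = L/(kA) = 0.175/(0.0213×19.4) = 0.4235 K/W
R_float glass = L/(kA) = 0.185/(1.08×19.4) = 0.00883 K/W
R_outer film = 1/(h_o·A) = 1/(4.32×19.4) = 0.01193 K/W
R_total = 0.4557 K/W
Q = ΔT / R_total = 41 / 0.4557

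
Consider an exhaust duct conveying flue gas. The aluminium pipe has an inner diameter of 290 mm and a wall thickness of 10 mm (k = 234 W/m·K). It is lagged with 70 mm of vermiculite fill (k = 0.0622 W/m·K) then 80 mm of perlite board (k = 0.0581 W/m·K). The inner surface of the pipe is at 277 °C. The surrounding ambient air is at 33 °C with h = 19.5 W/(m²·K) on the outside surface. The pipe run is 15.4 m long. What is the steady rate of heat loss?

Per-layer cylindrical resistances, series-summed:
R_aluminium pipe wall = ln(155/145)/(2π×234×15.4) = 2.945×10^-6 K/W
R_vermiculite fill = ln(225/155)/(2π×0.0622×15.4) = 0.06192 K/W
R_perlite board = ln(305/225)/(2π×0.0581×15.4) = 0.05411 K/W
R_outer film = 1/(h_o·2πr_oL) = 1/(19.5×2π×0.305×15.4) = 0.001738 K/W
R_total = 0.1178 K/W
Q = ΔT/R_total = 244/0.1178

Q ≈ 2070 W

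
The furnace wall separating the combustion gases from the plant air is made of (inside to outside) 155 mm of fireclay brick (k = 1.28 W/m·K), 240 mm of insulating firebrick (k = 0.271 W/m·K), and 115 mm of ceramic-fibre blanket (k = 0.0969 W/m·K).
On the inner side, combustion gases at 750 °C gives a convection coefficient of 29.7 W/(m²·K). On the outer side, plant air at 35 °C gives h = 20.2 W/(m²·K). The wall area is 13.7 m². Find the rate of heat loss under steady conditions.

Q ≈ 4300 W

Treating each layer as a thermal resistance in series:
R_inner film = 1/(h_i·A) = 1/(29.7×13.7) = 0.002458 K/W
R_fireclay brick = L/(kA) = 0.155/(1.28×13.7) = 0.008839 K/W
R_insulating firebrick = L/(kA) = 0.24/(0.271×13.7) = 0.06464 K/W
R_ceramic-fibre blanket = L/(kA) = 0.115/(0.0969×13.7) = 0.08663 K/W
R_outer film = 1/(h_o·A) = 1/(20.2×13.7) = 0.003614 K/W
R_total = 0.1662 K/W
Q = ΔT / R_total = 715 / 0.1662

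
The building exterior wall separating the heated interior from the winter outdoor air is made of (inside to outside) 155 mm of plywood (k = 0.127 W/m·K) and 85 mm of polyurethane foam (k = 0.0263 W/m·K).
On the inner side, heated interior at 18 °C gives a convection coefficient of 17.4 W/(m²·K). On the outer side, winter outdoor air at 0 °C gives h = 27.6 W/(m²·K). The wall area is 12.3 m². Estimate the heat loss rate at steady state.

Q ≈ 48.7 W

Using the resistance-network approach (series):
R_inner film = 1/(h_i·A) = 1/(17.4×12.3) = 0.004672 K/W
R_plywood = L/(kA) = 0.155/(0.127×12.3) = 0.09923 K/W
R_polyurethane foam = L/(kA) = 0.085/(0.0263×12.3) = 0.2628 K/W
R_outer film = 1/(h_o·A) = 1/(27.6×12.3) = 0.002946 K/W
R_total = 0.3696 K/W
Q = ΔT / R_total = 18 / 0.3696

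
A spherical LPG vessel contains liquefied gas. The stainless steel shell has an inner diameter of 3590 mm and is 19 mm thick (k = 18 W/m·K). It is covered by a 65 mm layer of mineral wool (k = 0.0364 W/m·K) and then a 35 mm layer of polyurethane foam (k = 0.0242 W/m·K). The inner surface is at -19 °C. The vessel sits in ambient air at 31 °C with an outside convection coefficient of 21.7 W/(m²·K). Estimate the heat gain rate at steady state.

Q ≈ 669 W

Each spherical layer contributes R = (1/r_i − 1/r_o)/(4πk):
R_stainless steel shell = (1/1.795 − 1/1.814)/(4π×18) = 2.58×10^-5 K/W
R_mineral wool = (1/1.814 − 1/1.879)/(4π×0.0364) = 0.04169 K/W
R_polyurethane foam = (1/1.879 − 1/1.914)/(4π×0.0242) = 0.032 K/W
R_outer film = 1/(h·4πr_o²) = 1/(21.7×4π×1.914²) = 0.001001 K/W
R_total = 0.07472 K/W
Q = ΔT/R_total = 50/0.07472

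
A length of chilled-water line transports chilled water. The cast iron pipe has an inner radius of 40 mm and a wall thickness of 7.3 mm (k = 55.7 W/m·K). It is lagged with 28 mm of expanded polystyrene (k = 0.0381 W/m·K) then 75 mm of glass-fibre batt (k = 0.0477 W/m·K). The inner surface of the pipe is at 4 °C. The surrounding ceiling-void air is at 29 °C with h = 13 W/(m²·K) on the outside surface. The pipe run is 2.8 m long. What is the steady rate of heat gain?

Q ≈ 16.2 W

Cylindrical conduction, so R = ln(r₂/r₁)/(2πkL) per layer, in series:
R_cast iron pipe wall = ln(47.3/40)/(2π×55.7×2.8) = 1.711×10^-4 K/W
R_expanded polystyrene = ln(75.3/47.3)/(2π×0.0381×2.8) = 0.6937 K/W
R_glass-fibre batt = ln(150.3/75.3)/(2π×0.0477×2.8) = 0.8236 K/W
R_outer film = 1/(h_o·2πr_oL) = 1/(13×2π×0.1503×2.8) = 0.02909 K/W
R_total = 1.547 K/W
Q = ΔT/R_total = 25/1.547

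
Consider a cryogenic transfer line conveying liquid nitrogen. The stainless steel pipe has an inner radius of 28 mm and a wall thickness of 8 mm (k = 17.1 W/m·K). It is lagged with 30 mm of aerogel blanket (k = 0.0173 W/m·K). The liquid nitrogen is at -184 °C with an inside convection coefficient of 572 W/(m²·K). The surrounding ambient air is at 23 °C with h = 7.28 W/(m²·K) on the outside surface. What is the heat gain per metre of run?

Radial resistances (cylindrical: R_cond = ln(r_o/r_i)/(2πkL), R_conv = 1/(h·2πrL)):
R_inner film = 1/(h_i·2πr₁L) = 1/(572×2π×0.028×1) = 0.009937 K/W
R_stainless steel pipe wall = ln(36/28)/(2π×17.1×1) = 0.002339 K/W
R_aerogel blanket = ln(66/36)/(2π×0.0173×1) = 5.576 K/W
R_outer film = 1/(h_o·2πr_oL) = 1/(7.28×2π×0.066×1) = 0.3312 K/W
R_total = 5.92 K/W
Q = ΔT/R_total = 207/5.92

q′ ≈ 35 W/m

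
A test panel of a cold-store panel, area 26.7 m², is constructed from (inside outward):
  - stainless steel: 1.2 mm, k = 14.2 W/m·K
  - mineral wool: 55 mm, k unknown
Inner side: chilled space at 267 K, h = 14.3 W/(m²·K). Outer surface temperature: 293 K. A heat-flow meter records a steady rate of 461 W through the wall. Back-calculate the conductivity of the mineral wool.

Model the wall as resistances in series:
R_inner film = 1/(h_i·A) = 1/(14.3×26.7) = 0.002619 K/W
R_stainless steel = L/(kA) = 0.0012/(14.2×26.7) = 3.165×10^-6 K/W
Sum of known resistances R_other = 0.002622 K/W
Total R = ΔT/Q = 26/461 = 0.0564 K/W
R_mineral wool = R_total − R_other = 0.05378 K/W
k = L/(R·A) = 0.055/(0.05378×26.7)

k ≈ 0.0383 W/(m·K)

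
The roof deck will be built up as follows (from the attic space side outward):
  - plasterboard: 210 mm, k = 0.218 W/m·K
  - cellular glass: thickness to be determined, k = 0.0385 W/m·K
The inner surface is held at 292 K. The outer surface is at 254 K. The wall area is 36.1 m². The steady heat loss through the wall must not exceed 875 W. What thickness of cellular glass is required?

L ≈ 23.3 mm

Treating each layer as a thermal resistance in series:
R_plasterboard = L/(kA) = 0.21/(0.218×36.1) = 0.02668 K/W
Sum of the known resistances R_other = 0.02668 K/W
Required total resistance R_tot = ΔT/Q_allow = 38/875 = 0.04343 K/W
R_cellular glass = R_tot − R_other = 0.01674 K/W
L = R·k·A = 0.01674×0.0385×36.1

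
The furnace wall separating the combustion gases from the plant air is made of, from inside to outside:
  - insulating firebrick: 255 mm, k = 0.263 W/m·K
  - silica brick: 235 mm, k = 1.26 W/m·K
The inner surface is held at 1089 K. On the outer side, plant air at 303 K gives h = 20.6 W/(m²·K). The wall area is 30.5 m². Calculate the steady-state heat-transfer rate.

Thermal resistances in series:
R_insulating firebrick = L/(kA) = 0.255/(0.263×30.5) = 0.03179 K/W
R_silica brick = L/(kA) = 0.235/(1.26×30.5) = 0.006115 K/W
R_outer film = 1/(h_o·A) = 1/(20.6×30.5) = 0.001592 K/W
R_total = 0.0395 K/W
Q = ΔT / R_total = 786 / 0.0395

Q ≈ 19900 W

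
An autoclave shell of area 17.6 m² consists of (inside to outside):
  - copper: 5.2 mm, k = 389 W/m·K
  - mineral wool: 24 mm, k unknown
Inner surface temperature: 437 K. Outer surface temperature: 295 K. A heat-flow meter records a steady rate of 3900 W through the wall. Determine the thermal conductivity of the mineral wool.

k ≈ 0.0375 W/(m·K)

Treating each layer as a thermal resistance in series:
R_copper = L/(kA) = 0.0052/(389×17.6) = 7.595×10^-7 K/W
Sum of known resistances R_other = 7.595×10^-7 K/W
Total R = ΔT/Q = 142/3900 = 0.03641 K/W
R_mineral wool = R_total − R_other = 0.03641 K/W
k = L/(R·A) = 0.024/(0.03641×17.6)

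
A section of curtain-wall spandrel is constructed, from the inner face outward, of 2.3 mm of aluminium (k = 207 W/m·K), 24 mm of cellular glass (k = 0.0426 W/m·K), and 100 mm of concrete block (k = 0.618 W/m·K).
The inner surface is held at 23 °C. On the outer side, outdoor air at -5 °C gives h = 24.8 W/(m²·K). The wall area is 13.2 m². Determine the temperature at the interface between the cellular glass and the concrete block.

T ≈ 2.39 °C

Using the resistance-network approach (series):
R_aluminium = L/(kA) = 0.0023/(207×13.2) = 8.418×10^-7 K/W
R_cellular glass = L/(kA) = 0.024/(0.0426×13.2) = 0.04268 K/W
R_concrete block = L/(kA) = 0.1/(0.618×13.2) = 0.01226 K/W
R_outer film = 1/(h_o·A) = 1/(24.8×13.2) = 0.003055 K/W
R_total = 0.05799 K/W;  Q = ΔT/R_total = 28/0.05799 = 482.8 W
T_interface = T_inner − Q·ΣR(inner→interface) = 23 − 483×0.04268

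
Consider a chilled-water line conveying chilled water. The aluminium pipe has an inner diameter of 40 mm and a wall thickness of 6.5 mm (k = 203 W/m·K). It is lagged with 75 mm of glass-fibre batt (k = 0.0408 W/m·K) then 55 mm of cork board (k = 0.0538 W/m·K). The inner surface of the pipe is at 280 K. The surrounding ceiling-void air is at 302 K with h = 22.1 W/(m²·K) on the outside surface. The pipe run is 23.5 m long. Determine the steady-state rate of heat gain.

Cylindrical conduction, so R = ln(r₂/r₁)/(2πkL) per layer, in series:
R_aluminium pipe wall = ln(26.5/20)/(2π×203×23.5) = 9.389×10^-6 K/W
R_glass-fibre batt = ln(101.5/26.5)/(2π×0.0408×23.5) = 0.2229 K/W
R_cork board = ln(156.5/101.5)/(2π×0.0538×23.5) = 0.05451 K/W
R_outer film = 1/(h_o·2πr_oL) = 1/(22.1×2π×0.1565×23.5) = 0.001958 K/W
R_total = 0.2794 K/W
Q = ΔT/R_total = 22/0.2794

Q ≈ 78.7 W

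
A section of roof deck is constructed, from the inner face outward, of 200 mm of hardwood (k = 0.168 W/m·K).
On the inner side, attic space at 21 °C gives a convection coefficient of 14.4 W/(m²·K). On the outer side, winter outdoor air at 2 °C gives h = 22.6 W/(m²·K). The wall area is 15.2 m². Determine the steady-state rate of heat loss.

Q ≈ 221 W

Series thermal resistances:
R_inner film = 1/(h_i·A) = 1/(14.4×15.2) = 0.004569 K/W
R_hardwood = L/(kA) = 0.2/(0.168×15.2) = 0.07832 K/W
R_outer film = 1/(h_o·A) = 1/(22.6×15.2) = 0.002911 K/W
R_total = 0.0858 K/W
Q = ΔT / R_total = 19 / 0.0858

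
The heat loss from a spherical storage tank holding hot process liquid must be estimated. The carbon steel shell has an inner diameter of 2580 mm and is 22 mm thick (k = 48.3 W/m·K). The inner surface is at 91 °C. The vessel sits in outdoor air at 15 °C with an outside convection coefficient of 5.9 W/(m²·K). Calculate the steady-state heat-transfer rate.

Each spherical layer contributes R = (1/r_i − 1/r_o)/(4πk):
R_carbon steel shell = (1/1.29 − 1/1.312)/(4π×48.3) = 2.142×10^-5 K/W
R_outer film = 1/(h·4πr_o²) = 1/(5.9×4π×1.312²) = 0.007836 K/W
R_total = 0.007857 K/W
Q = ΔT/R_total = 76/0.007857

Q ≈ 9670 W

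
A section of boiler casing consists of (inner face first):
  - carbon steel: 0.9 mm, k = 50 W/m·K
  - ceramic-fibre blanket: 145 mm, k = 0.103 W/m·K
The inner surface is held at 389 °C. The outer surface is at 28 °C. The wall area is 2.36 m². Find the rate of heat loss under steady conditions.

Q ≈ 605 W

Using the resistance-network approach (series):
R_carbon steel = L/(kA) = 0.0009/(50×2.36) = 7.627×10^-6 K/W
R_ceramic-fibre blanket = L/(kA) = 0.145/(0.103×2.36) = 0.5965 K/W
R_total = 0.5965 K/W
Q = ΔT / R_total = 361 / 0.5965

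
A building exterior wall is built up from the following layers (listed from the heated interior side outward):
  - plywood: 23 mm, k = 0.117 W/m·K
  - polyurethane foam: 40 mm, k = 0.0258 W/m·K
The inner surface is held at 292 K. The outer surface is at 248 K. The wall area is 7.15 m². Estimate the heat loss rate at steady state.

Treating each layer as a thermal resistance in series:
R_plywood = L/(kA) = 0.023/(0.117×7.15) = 0.02749 K/W
R_polyurethane foam = L/(kA) = 0.04/(0.0258×7.15) = 0.2168 K/W
R_total = 0.2443 K/W
Q = ΔT / R_total = 44 / 0.2443

Q ≈ 180 W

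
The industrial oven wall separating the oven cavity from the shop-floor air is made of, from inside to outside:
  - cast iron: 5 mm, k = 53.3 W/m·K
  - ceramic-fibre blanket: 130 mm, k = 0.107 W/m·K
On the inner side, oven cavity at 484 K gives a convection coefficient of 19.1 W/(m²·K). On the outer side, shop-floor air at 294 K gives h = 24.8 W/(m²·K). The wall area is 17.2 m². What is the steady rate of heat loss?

Using the resistance-network approach (series):
R_inner film = 1/(h_i·A) = 1/(19.1×17.2) = 0.003044 K/W
R_cast iron = L/(kA) = 0.005/(53.3×17.2) = 5.454×10^-6 K/W
R_ceramic-fibre blanket = L/(kA) = 0.13/(0.107×17.2) = 0.07064 K/W
R_outer film = 1/(h_o·A) = 1/(24.8×17.2) = 0.002344 K/W
R_total = 0.07603 K/W
Q = ΔT / R_total = 190 / 0.07603

Q ≈ 2500 W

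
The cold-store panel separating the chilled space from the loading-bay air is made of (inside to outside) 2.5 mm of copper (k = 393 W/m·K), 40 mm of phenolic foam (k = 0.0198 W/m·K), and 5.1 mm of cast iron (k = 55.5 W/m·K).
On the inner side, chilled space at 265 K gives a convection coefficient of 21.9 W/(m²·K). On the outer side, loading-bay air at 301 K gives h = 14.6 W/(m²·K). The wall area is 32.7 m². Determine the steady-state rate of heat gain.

Q ≈ 552 W

Thermal resistances in series:
R_inner film = 1/(h_i·A) = 1/(21.9×32.7) = 0.001396 K/W
R_copper = L/(kA) = 0.0025/(393×32.7) = 1.945×10^-7 K/W
R_phenolic foam = L/(kA) = 0.04/(0.0198×32.7) = 0.06178 K/W
R_cast iron = L/(kA) = 0.0051/(55.5×32.7) = 2.81×10^-6 K/W
R_outer film = 1/(h_o·A) = 1/(14.6×32.7) = 0.002095 K/W
R_total = 0.06527 K/W
Q = ΔT / R_total = 36 / 0.06527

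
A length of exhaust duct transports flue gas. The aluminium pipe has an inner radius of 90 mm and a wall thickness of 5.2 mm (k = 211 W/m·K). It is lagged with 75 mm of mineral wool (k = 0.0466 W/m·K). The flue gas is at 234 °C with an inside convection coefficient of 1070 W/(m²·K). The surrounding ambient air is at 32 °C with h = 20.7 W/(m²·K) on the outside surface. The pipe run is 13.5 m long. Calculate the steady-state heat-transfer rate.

Per-layer cylindrical resistances, series-summed:
R_inner film = 1/(h_i·2πr₁L) = 1/(1070×2π×0.09×13.5) = 1.224×10^-4 K/W
R_aluminium pipe wall = ln(95.2/90)/(2π×211×13.5) = 3.138×10^-6 K/W
R_mineral wool = ln(170.2/95.2)/(2π×0.0466×13.5) = 0.147 K/W
R_outer film = 1/(h_o·2πr_oL) = 1/(20.7×2π×0.1702×13.5) = 0.003346 K/W
R_total = 0.1505 K/W
Q = ΔT/R_total = 202/0.1505

Q ≈ 1340 W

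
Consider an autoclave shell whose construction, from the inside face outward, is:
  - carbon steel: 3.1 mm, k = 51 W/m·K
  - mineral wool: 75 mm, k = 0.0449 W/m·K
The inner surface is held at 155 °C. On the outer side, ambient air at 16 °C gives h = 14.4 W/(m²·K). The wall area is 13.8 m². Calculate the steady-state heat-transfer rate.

Treating each layer as a thermal resistance in series:
R_carbon steel = L/(kA) = 0.0031/(51×13.8) = 4.405×10^-6 K/W
R_mineral wool = L/(kA) = 0.075/(0.0449×13.8) = 0.121 K/W
R_outer film = 1/(h_o·A) = 1/(14.4×13.8) = 0.005032 K/W
R_total = 0.1261 K/W
Q = ΔT / R_total = 139 / 0.1261

Q ≈ 1100 W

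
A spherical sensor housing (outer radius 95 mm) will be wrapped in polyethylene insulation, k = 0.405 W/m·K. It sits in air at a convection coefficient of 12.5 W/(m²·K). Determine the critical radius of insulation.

For a sphere r_cr = 2k/h = 2×0.405/12.5
r_cr = 64.8 mm; since the bare radius (95 mm) is above r_cr, any added insulation will reduce heat loss.

r_cr ≈ 64.8 mm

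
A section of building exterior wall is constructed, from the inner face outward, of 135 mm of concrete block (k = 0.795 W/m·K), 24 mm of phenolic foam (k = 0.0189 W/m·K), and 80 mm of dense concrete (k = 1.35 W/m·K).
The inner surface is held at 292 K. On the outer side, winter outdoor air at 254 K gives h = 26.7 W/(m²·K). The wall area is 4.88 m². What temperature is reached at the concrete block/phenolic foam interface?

T ≈ 288 K

Thermal resistances in series:
R_concrete block = L/(kA) = 0.135/(0.795×4.88) = 0.0348 K/W
R_phenolic foam = L/(kA) = 0.024/(0.0189×4.88) = 0.2602 K/W
R_dense concrete = L/(kA) = 0.08/(1.35×4.88) = 0.01214 K/W
R_outer film = 1/(h_o·A) = 1/(26.7×4.88) = 0.007675 K/W
R_total = 0.3148 K/W;  Q = ΔT/R_total = 38/0.3148 = 120.7 W
T_interface = T_inner − Q·ΣR(inner→interface) = 292 − 121×0.0348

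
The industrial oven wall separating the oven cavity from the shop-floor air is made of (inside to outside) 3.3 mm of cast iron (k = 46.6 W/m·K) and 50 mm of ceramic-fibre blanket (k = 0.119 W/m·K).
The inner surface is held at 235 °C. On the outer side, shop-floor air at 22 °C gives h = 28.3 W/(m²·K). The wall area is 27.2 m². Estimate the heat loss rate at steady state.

Using the resistance-network approach (series):
R_cast iron = L/(kA) = 0.0033/(46.6×27.2) = 2.604×10^-6 K/W
R_ceramic-fibre blanket = L/(kA) = 0.05/(0.119×27.2) = 0.01545 K/W
R_outer film = 1/(h_o·A) = 1/(28.3×27.2) = 0.001299 K/W
R_total = 0.01675 K/W
Q = ΔT / R_total = 213 / 0.01675

Q ≈ 12700 W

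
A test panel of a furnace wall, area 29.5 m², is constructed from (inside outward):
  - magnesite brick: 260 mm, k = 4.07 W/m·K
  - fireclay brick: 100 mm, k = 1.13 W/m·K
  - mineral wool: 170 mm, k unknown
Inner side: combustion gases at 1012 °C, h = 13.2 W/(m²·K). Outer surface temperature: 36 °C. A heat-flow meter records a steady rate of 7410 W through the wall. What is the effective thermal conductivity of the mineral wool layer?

Model the wall as resistances in series:
R_inner film = 1/(h_i·A) = 1/(13.2×29.5) = 0.002568 K/W
R_magnesite brick = L/(kA) = 0.26/(4.07×29.5) = 0.002165 K/W
R_fireclay brick = L/(kA) = 0.1/(1.13×29.5) = 0.003 K/W
Sum of known resistances R_other = 0.007733 K/W
Total R = ΔT/Q = 976/7410 = 0.1317 K/W
R_mineral wool = R_total − R_other = 0.124 K/W
k = L/(R·A) = 0.17/(0.124×29.5)

k ≈ 0.0465 W/(m·K)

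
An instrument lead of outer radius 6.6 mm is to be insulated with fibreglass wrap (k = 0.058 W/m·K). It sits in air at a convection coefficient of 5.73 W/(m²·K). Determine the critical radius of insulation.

For a cylinder r_cr = k/h = 0.058/5.73
r_cr = 10.1 mm; since the bare radius (6.6 mm) is below r_cr, adding a thin layer of insulation will *increase* heat loss.

r_cr ≈ 10.1 mm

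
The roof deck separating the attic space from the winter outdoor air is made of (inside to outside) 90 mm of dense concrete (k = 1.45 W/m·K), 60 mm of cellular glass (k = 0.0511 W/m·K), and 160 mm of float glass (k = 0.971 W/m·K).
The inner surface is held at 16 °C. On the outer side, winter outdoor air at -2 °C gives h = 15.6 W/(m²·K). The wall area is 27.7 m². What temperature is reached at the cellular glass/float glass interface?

T ≈ 0.812 °C

Treating each layer as a thermal resistance in series:
R_dense concrete = L/(kA) = 0.09/(1.45×27.7) = 0.002241 K/W
R_cellular glass = L/(kA) = 0.06/(0.0511×27.7) = 0.04239 K/W
R_float glass = L/(kA) = 0.16/(0.971×27.7) = 0.005949 K/W
R_outer film = 1/(h_o·A) = 1/(15.6×27.7) = 0.002314 K/W
R_total = 0.05289 K/W;  Q = ΔT/R_total = 18/0.05289 = 340.3 W
T_interface = T_inner − Q·ΣR(inner→interface) = 16 − 340×0.04463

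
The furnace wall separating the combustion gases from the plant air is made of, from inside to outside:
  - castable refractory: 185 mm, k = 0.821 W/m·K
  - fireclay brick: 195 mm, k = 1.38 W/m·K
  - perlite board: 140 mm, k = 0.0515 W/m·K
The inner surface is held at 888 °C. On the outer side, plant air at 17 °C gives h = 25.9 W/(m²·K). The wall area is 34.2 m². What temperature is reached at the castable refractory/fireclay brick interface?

T ≈ 825 °C

Model the wall as resistances in series:
R_castable refractory = L/(kA) = 0.185/(0.821×34.2) = 0.006589 K/W
R_fireclay brick = L/(kA) = 0.195/(1.38×34.2) = 0.004132 K/W
R_perlite board = L/(kA) = 0.14/(0.0515×34.2) = 0.07949 K/W
R_outer film = 1/(h_o·A) = 1/(25.9×34.2) = 0.001129 K/W
R_total = 0.09134 K/W;  Q = ΔT/R_total = 871/0.09134 = 9536 W
T_interface = T_inner − Q·ΣR(inner→interface) = 888 − 9540×0.006589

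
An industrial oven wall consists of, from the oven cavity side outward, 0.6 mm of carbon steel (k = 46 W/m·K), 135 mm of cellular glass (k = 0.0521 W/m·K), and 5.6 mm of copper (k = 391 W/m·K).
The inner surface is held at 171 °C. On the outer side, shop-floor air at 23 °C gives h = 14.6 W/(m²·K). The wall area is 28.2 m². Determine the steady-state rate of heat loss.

Thermal resistances in series:
R_carbon steel = L/(kA) = 0.0006/(46×28.2) = 4.625×10^-7 K/W
R_cellular glass = L/(kA) = 0.135/(0.0521×28.2) = 0.09189 K/W
R_copper = L/(kA) = 0.0056/(391×28.2) = 5.079×10^-7 K/W
R_outer film = 1/(h_o·A) = 1/(14.6×28.2) = 0.002429 K/W
R_total = 0.09432 K/W
Q = ΔT / R_total = 148 / 0.09432

Q ≈ 1570 W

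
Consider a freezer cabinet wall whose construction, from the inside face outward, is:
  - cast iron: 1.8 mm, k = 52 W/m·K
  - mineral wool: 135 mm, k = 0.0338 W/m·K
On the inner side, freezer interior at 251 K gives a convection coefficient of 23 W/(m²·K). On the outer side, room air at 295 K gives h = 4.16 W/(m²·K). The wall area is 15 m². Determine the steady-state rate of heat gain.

Treating each layer as a thermal resistance in series:
R_inner film = 1/(h_i·A) = 1/(23×15) = 0.002899 K/W
R_cast iron = L/(kA) = 0.0018/(52×15) = 2.308×10^-6 K/W
R_mineral wool = L/(kA) = 0.135/(0.0338×15) = 0.2663 K/W
R_outer film = 1/(h_o·A) = 1/(4.16×15) = 0.01603 K/W
R_total = 0.2852 K/W
Q = ΔT / R_total = 44 / 0.2852

Q ≈ 154 W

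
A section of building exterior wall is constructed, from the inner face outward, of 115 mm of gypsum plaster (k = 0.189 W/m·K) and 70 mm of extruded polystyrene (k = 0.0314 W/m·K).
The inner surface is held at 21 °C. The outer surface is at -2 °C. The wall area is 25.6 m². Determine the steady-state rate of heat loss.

Series thermal resistances:
R_gypsum plaster = L/(kA) = 0.115/(0.189×25.6) = 0.02377 K/W
R_extruded polystyrene = L/(kA) = 0.07/(0.0314×25.6) = 0.08708 K/W
R_total = 0.1109 K/W
Q = ΔT / R_total = 23 / 0.1109

Q ≈ 207 W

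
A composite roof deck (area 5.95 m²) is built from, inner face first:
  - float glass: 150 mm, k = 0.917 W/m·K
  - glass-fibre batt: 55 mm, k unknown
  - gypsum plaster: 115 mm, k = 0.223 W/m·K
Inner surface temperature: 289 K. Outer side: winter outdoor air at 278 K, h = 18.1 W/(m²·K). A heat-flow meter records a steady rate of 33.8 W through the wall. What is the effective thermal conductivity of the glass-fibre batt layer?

k ≈ 0.0458 W/(m·K)

Model the wall as resistances in series:
R_float glass = L/(kA) = 0.15/(0.917×5.95) = 0.02749 K/W
R_gypsum plaster = L/(kA) = 0.115/(0.223×5.95) = 0.08667 K/W
R_outer film = 1/(h_o·A) = 1/(18.1×5.95) = 0.009285 K/W
Sum of known resistances R_other = 0.1234 K/W
Total R = ΔT/Q = 11/33.8 = 0.3254 K/W
R_glass-fibre batt = R_total − R_other = 0.202 K/W
k = L/(R·A) = 0.055/(0.202×5.95)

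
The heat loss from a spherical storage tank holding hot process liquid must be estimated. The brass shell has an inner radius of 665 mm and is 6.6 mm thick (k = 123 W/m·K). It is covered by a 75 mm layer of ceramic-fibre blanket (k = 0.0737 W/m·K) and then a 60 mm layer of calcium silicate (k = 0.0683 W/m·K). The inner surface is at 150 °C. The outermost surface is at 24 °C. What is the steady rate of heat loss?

Each spherical layer contributes R = (1/r_i − 1/r_o)/(4πk):
R_brass shell = (1/0.665 − 1/0.6716)/(4π×123) = 9.561×10^-6 K/W
R_ceramic-fibre blanket = (1/0.6716 − 1/0.7466)/(4π×0.0737) = 0.1615 K/W
R_calcium silicate = (1/0.7466 − 1/0.8066)/(4π×0.0683) = 0.1161 K/W
R_total = 0.2776 K/W
Q = ΔT/R_total = 126/0.2776

Q ≈ 454 W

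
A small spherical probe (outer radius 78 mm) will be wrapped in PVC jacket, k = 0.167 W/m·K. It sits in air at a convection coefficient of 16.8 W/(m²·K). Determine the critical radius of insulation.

For a sphere r_cr = 2k/h = 2×0.167/16.8
r_cr = 19.9 mm; since the bare radius (78 mm) is above r_cr, any added insulation will reduce heat loss.

r_cr ≈ 19.9 mm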